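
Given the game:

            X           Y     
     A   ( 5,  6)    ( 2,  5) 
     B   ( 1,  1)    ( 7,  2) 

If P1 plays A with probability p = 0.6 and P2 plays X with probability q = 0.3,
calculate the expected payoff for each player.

E[P1] = 3.82, E[P2] = 3.86

Work:
E[P1] = p·q·π₁(A,X) + p·(1-q)·π₁(A,Y) + (1-p)·q·π₁(B,X) + (1-p)·(1-q)·π₁(B,Y)
= 0.6·0.3·5 + 0.6·0.7·2 + 0.4·0.3·1 + 0.4·0.7·7
= 3.82

E[P2] = 3.86 (similar calculation)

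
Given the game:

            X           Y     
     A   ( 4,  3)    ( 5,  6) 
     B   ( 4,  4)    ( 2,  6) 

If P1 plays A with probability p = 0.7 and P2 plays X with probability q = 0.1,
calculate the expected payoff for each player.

E[P1] = 4.09, E[P2] = 5.73

Work:
E[P1] = p·q·π₁(A,X) + p·(1-q)·π₁(A,Y) + (1-p)·q·π₁(B,X) + (1-p)·(1-q)·π₁(B,Y)
= 0.7·0.1·4 + 0.7·0.9·5 + 0.3·0.1·4 + 0.3·0.9·2
= 4.09

E[P2] = 5.73 (similar calculation)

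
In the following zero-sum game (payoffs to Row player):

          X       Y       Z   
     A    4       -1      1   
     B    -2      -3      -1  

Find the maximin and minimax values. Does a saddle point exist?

Maximin = -1, Minimax = -1, Saddle: True

Work:
Row minimums: [-1, -3] → maximin = -1
Column maximums: [4, -1, 1] → minimax = -1
Saddle point exists! Game value = -1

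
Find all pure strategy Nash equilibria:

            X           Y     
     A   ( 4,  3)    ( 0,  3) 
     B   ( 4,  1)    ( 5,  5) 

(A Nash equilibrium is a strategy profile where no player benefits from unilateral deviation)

Nash equilibrium: (A, X), (B, Y)

Work:
Best responses:
  P1 vs X: payoffs [4, 4] → best response A/B (payoff 4)
  P1 vs Y: payoffs [0, 5] → best response B (payoff 5)
  P2 vs A: payoffs [3, 3] → best response X/Y (payoff 3)
  P2 vs B: payoffs [1, 5] → best response Y (payoff 5)
Mutual best responses: (A,X), (B,Y) → Nash equilibria.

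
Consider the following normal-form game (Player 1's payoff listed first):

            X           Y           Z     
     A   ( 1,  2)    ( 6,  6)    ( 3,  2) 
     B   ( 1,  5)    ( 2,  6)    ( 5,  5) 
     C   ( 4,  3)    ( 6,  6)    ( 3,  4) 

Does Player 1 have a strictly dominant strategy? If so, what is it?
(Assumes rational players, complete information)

No strictly dominant strategy exists for Player 1

Work:
A strategy strictly dominates another if it gives a strictly higher payoff against every opponent action. Compare each pair of P1's strategies column-by-column:
  A vs B: [1 vs 1, 6 vs 2, 3 vs 5] → A does not strictly dominate B (column X: 1 ≤ 1)
  A vs C: [1 vs 4, 6 vs 6, 3 vs 3] → A does not strictly dominate C (column X: 1 ≤ 4)
  B vs A: [1 vs 1, 2 vs 6, 5 vs 3] → B does not strictly dominate A (column X: 1 ≤ 1)
  B vs C: [1 vs 4, 2 vs 6, 5 vs 3] → B does not strictly dominate C (column X: 1 ≤ 4)
  C vs A: [4 vs 1, 6 vs 6, 3 vs 3] → C does not strictly dominate A (column Y: 6 ≤ 6)
  C vs B: [4 vs 1, 6 vs 2, 3 vs 5] → C does not strictly dominate B (column Z: 3 ≤ 5)
No single strategy strictly dominates all others → no strictly dominant strategy.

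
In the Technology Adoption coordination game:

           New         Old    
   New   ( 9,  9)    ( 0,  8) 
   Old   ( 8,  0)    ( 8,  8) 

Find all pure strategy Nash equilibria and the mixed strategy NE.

Pure NE: (New, New) and (Old, Old); Mixed NE: p = 0.8889, q = 0.8889

Work:
Check pure NE:
(New, New): (9, 9) - no unilateral deviation beneficial
(Old, Old): (8, 8) - no unilateral deviation beneficial
Mixed NE: P1 plays New with p = 0.8889, P2 plays New with q = 0.8889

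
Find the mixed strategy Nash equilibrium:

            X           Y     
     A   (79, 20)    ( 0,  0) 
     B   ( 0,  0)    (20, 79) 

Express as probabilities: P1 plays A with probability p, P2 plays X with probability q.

p = 0.798, q = 0.202

Work:
Find probabilities that make opponent indifferent:
P2 chooses q to make P1 indifferent between A and B
P1 chooses p to make P2 indifferent between X and Y
Mixed NE: P1 plays (A: 0.798, B: 0.202), P2 plays (X: 0.202, Y: 0.798)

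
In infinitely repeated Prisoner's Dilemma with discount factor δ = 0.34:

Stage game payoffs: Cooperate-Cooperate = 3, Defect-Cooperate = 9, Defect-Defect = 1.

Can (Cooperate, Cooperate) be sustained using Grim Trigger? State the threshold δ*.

δ* = 0.75; since δ = 0.34 < 0.75, cooperation cannot be sustained

Work:
For Grim Trigger:
Cooperate forever: 3/(1-δ)
Defect then punished: 9 + 1·δ/(1-δ)
Need: 3/(1-δ) ≥ 9 + 1·δ/(1-δ)
Solving: δ ≥ (T-R)/(T-P) = (9-3)/(9-1) = 0.75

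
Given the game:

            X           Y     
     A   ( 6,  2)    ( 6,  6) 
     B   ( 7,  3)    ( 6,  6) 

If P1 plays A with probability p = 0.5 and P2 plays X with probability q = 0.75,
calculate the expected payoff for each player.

E[P1] = 6.375, E[P2] = 3.375

Work:
E[P1] = p·q·π₁(A,X) + p·(1-q)·π₁(A,Y) + (1-p)·q·π₁(B,X) + (1-p)·(1-q)·π₁(B,Y)
= 0.5·0.75·6 + 0.5·0.25·6 + 0.5·0.75·7 + 0.5·0.25·6
= 6.375

E[P2] = 3.375 (similar calculation)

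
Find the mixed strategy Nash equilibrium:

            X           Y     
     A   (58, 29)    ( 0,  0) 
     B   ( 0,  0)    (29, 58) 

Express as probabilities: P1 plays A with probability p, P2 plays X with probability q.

p = 0.6667, q = 0.3333

Work:
Find probabilities that make opponent indifferent:
P2 chooses q to make P1 indifferent between A and B
P1 chooses p to make P2 indifferent between X and Y
Mixed NE: P1 plays (A: 0.6667, B: 0.3333), P2 plays (X: 0.3333, Y: 0.6667)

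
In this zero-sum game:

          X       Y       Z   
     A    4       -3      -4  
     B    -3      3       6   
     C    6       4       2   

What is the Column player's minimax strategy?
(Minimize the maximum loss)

Column should play Y, value = 4

Work:
Column player minimizes Row's maximum payoff:
Column X: max payoff to Row = 6
Column Y: max payoff to Row = 4
Column Z: max payoff to Row = 6
Minimum is 4, achieved by column Y.
Minimax strategy: Y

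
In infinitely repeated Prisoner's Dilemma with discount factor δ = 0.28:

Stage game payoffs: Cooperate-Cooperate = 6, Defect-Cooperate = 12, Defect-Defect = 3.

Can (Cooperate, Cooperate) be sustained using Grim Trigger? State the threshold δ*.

δ* = 0.6667; since δ = 0.28 < 0.6667, cooperation cannot be sustained

Work:
For Grim Trigger:
Cooperate forever: 6/(1-δ)
Defect then punished: 12 + 3·δ/(1-δ)
Need: 6/(1-δ) ≥ 12 + 3·δ/(1-δ)
Solving: δ ≥ (T-R)/(T-P) = (12-6)/(12-3) = 0.6667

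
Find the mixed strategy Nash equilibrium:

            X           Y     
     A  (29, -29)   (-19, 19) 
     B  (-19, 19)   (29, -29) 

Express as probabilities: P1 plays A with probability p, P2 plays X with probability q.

p = 0.5, q = 0.5

Work:
Find probabilities that make opponent indifferent:
P2 chooses q to make P1 indifferent between A and B
P1 chooses p to make P2 indifferent between X and Y
Mixed NE: P1 plays (A: 0.5, B: 0.5), P2 plays (X: 0.5, Y: 0.5)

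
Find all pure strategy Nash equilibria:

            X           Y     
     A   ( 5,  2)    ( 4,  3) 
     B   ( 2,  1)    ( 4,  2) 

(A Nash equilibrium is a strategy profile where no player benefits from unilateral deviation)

Nash equilibrium: (A, Y), (B, Y)

Work:
Best responses:
  P1 vs X: payoffs [5, 2] → best response A (payoff 5)
  P1 vs Y: payoffs [4, 4] → best response A/B (payoff 4)
  P2 vs A: payoffs [2, 3] → best response Y (payoff 3)
  P2 vs B: payoffs [1, 2] → best response Y (payoff 2)
Mutual best responses: (A,Y), (B,Y) → Nash equilibria.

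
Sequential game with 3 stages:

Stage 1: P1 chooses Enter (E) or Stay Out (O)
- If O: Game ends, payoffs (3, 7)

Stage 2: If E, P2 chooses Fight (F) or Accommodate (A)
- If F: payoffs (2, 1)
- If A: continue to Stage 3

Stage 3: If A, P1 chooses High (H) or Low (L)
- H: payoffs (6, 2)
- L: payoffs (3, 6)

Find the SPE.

SPE: (E, A, H); Outcome (6, 2)

Work:
Stage 3: P1 chooses H (6 vs 3)
Stage 2: P2: F->1, A->2 (anticipating H). Choose A
Stage 1: P1: O->3, E->6 (anticipating A, H). Choose E
SPE path: E -> A -> H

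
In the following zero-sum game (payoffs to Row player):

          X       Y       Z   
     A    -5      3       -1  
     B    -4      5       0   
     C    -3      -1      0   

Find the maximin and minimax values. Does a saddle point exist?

Maximin = -3, Minimax = -3, Saddle: True

Work:
Row minimums: [-5, -4, -3] → maximin = -3
Column maximums: [-3, 5, 0] → minimax = -3
Saddle point exists! Game value = -3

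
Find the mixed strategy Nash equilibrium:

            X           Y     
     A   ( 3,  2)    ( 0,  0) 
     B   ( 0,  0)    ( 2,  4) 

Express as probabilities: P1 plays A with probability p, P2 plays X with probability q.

p = 0.6667, q = 0.4

Work:
Find probabilities that make opponent indifferent:
P2 chooses q to make P1 indifferent between A and B
P1 chooses p to make P2 indifferent between X and Y
Mixed NE: P1 plays (A: 0.6667, B: 0.3333), P2 plays (X: 0.4, Y: 0.6)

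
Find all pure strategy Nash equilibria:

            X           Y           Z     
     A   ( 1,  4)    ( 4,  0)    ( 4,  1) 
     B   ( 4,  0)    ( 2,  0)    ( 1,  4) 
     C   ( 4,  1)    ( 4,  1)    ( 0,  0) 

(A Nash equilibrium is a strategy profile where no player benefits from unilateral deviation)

Nash equilibrium: (C, X), (C, Y)

Work:
Best responses:
  P1 vs X: payoffs [1, 4, 4] → best response B/C (payoff 4)
  P1 vs Y: payoffs [4, 2, 4] → best response A/C (payoff 4)
  P1 vs Z: payoffs [4, 1, 0] → best response A (payoff 4)
  P2 vs A: payoffs [4, 0, 1] → best response X (payoff 4)
  P2 vs B: payoffs [0, 0, 4] → best response Z (payoff 4)
  P2 vs C: payoffs [1, 1, 0] → best response X/Y (payoff 1)
Mutual best responses: (C,X), (C,Y) → Nash equilibria.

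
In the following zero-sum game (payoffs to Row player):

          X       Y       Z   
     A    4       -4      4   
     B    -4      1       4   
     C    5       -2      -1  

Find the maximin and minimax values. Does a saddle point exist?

Maximin = -2, Minimax = 1, Saddle: False

Work:
Row minimums: [-4, -4, -2] → maximin = -2
Column maximums: [5, 1, 4] → minimax = 1
No saddle point (maximin ≠ minimax). Mixed strategy needed.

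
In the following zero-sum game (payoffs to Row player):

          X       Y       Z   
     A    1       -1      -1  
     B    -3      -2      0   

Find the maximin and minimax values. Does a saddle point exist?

Maximin = -1, Minimax = -1, Saddle: True

Work:
Row minimums: [-1, -3] → maximin = -1
Column maximums: [1, -1, 0] → minimax = -1
Saddle point exists! Game value = -1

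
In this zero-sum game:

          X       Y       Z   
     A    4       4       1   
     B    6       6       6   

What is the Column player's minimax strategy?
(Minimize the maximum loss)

Column should play X or Y or Z (all achieve the minimum), value = 6

Work:
Column player minimizes Row's maximum payoff:
Column X: max payoff to Row = 6
Column Y: max payoff to Row = 6
Column Z: max payoff to Row = 6
Minimum is 6, achieved by columns X, Y, Z (tied).
Each of X or Y or Z is a minimax strategy.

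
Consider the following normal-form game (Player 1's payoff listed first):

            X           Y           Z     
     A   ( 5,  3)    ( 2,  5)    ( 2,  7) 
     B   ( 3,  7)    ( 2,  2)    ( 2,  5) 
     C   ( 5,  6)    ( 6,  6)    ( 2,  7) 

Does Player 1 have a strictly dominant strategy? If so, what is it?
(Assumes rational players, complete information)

No strictly dominant strategy exists for Player 1

Work:
A strategy strictly dominates another if it gives a strictly higher payoff against every opponent action. Compare each pair of P1's strategies column-by-column:
  A vs B: [5 vs 3, 2 vs 2, 2 vs 2] → A does not strictly dominate B (column Y: 2 ≤ 2)
  A vs C: [5 vs 5, 2 vs 6, 2 vs 2] → A does not strictly dominate C (column X: 5 ≤ 5)
  B vs A: [3 vs 5, 2 vs 2, 2 vs 2] → B does not strictly dominate A (column X: 3 ≤ 5)
  B vs C: [3 vs 5, 2 vs 6, 2 vs 2] → B does not strictly dominate C (column X: 3 ≤ 5)
  C vs A: [5 vs 5, 6 vs 2, 2 vs 2] → C does not strictly dominate A (column X: 5 ≤ 5)
  C vs B: [5 vs 3, 6 vs 2, 2 vs 2] → C does not strictly dominate B (column Z: 2 ≤ 2)
No single strategy strictly dominates all others → no strictly dominant strategy.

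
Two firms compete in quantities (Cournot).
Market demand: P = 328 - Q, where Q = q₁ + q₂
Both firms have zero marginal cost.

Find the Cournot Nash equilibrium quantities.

q₁* = q₂* = 109.33; P* = 109.33

Work:
Profit: π_i = P·q_i = (a - q_i - q_j)·q_i
FOC: ∂π_i/∂q_i = a - 2q_i - q_j = 0
Reaction function: q_i = (328 - q_j)/2
Symmetry: q* = 328/3 = 109.33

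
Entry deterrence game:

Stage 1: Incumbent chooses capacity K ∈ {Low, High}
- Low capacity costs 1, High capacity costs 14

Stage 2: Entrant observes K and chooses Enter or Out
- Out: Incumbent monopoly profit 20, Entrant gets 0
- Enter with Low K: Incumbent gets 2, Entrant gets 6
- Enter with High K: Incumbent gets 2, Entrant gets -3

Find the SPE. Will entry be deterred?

SPE: (High, Enter|Low, Out|High); Entry deterred. Incumbent net profit = 6

Work:
After Low K: Entrant enters (6 > 0)
After High K: Entrant stays out (-3 < 0)
Incumbent: Low → 2−1=1, High → 20−14=6
Incumbent chooses High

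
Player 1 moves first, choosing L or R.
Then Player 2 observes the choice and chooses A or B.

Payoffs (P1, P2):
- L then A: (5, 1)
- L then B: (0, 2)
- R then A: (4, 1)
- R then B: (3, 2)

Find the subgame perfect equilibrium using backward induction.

P1 plays R, P2 plays B after L and B after R; Payoff (3, 2)

Work:
Backward induction:
After L: P2 chooses B → P1 gets 0
After R: P2 chooses B → P1 gets 3
P1 chooses R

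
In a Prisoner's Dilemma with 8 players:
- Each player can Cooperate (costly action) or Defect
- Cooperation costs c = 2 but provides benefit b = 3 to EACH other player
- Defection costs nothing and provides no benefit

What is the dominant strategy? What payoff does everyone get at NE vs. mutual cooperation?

Dominant: Defect; NE payoff = 0; Coop payoff = 19

Work:
Defect dominates (saves cost c = 2, benefit to others is external)
NE: All defect → everyone gets 0
If all cooperate: each receives (7)×3 - 2 = 19
Social dilemma: 19 > 0 but NE gives 0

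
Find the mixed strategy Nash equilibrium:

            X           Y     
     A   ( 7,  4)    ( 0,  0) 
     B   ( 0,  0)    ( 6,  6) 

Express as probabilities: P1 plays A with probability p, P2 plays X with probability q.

p = 0.6, q = 0.4615

Work:
Find probabilities that make opponent indifferent:
P2 chooses q to make P1 indifferent between A and B
P1 chooses p to make P2 indifferent between X and Y
Mixed NE: P1 plays (A: 0.6, B: 0.4), P2 plays (X: 0.4615, Y: 0.5385)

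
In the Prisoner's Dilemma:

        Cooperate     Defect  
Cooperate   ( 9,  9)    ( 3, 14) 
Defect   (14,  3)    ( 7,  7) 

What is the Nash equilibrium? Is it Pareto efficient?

(Defect, Defect) is NE; not Pareto efficient

Work:
Defect dominates Cooperate for both players:
If P2 cooperates: Defect (14) > Cooperate (9)
If P2 defects: Defect (7) > Cooperate (3)
NE: (Defect, Defect) with payoff (7, 7)
But (Cooperate, Cooperate) = (9, 9) Pareto dominates (7, 7)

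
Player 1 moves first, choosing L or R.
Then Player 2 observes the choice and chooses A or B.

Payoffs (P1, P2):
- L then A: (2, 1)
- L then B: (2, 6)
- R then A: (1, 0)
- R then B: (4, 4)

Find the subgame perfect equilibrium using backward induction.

P1 plays R, P2 plays B after L and B after R; Payoff (4, 4)

Work:
Backward induction:
After L: P2 chooses B → P1 gets 2
After R: P2 chooses B → P1 gets 4
P1 chooses R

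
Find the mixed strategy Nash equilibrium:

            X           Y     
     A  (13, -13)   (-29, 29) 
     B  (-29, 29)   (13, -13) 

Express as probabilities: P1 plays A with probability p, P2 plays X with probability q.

p = 0.5, q = 0.5

Work:
Find probabilities that make opponent indifferent:
P2 chooses q to make P1 indifferent between A and B
P1 chooses p to make P2 indifferent between X and Y
Mixed NE: P1 plays (A: 0.5, B: 0.5), P2 plays (X: 0.5, Y: 0.5)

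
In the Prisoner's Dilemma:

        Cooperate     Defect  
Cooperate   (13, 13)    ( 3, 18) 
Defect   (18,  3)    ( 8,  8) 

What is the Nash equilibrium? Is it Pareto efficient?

(Defect, Defect) is NE; not Pareto efficient

Work:
Defect dominates Cooperate for both players:
If P2 cooperates: Defect (18) > Cooperate (13)
If P2 defects: Defect (8) > Cooperate (3)
NE: (Defect, Defect) with payoff (8, 8)
But (Cooperate, Cooperate) = (13, 13) Pareto dominates (8, 8)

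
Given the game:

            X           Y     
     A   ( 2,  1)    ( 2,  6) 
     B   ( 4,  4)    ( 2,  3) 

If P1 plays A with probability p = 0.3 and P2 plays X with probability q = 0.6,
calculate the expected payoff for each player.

E[P1] = 2.84, E[P2] = 3.42

Work:
E[P1] = p·q·π₁(A,X) + p·(1-q)·π₁(A,Y) + (1-p)·q·π₁(B,X) + (1-p)·(1-q)·π₁(B,Y)
= 0.3·0.6·2 + 0.3·0.4·2 + 0.7·0.6·4 + 0.7·0.4·2
= 2.84

E[P2] = 3.42 (similar calculation)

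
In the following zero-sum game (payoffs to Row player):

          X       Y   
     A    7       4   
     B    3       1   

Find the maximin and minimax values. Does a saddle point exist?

Maximin = 4, Minimax = 4, Saddle: True

Work:
Row minimums: [4, 1] → maximin = 4
Column maximums: [7, 4] → minimax = 4
Saddle point exists! Game value = 4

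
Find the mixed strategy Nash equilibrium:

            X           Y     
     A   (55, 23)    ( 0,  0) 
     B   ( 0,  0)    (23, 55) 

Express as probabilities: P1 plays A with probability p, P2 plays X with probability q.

p = 0.7051, q = 0.2949

Work:
Find probabilities that make opponent indifferent:
P2 chooses q to make P1 indifferent between A and B
P1 chooses p to make P2 indifferent between X and Y
Mixed NE: P1 plays (A: 0.7051, B: 0.2949), P2 plays (X: 0.2949, Y: 0.7051)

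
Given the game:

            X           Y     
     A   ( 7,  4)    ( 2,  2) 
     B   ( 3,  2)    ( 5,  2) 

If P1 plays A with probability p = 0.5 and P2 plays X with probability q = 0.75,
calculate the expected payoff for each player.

E[P1] = 4.625, E[P2] = 2.75

Work:
E[P1] = p·q·π₁(A,X) + p·(1-q)·π₁(A,Y) + (1-p)·q·π₁(B,X) + (1-p)·(1-q)·π₁(B,Y)
= 0.5·0.75·7 + 0.5·0.25·2 + 0.5·0.75·3 + 0.5·0.25·5
= 4.625

E[P2] = 2.75 (similar calculation)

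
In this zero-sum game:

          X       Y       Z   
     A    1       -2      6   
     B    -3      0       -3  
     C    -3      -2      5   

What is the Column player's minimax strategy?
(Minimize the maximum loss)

Column should play Y, value = 0

Work:
Column player minimizes Row's maximum payoff:
Column X: max payoff to Row = 1
Column Y: max payoff to Row = 0
Column Z: max payoff to Row = 6
Minimum is 0, achieved by column Y.
Minimax strategy: Y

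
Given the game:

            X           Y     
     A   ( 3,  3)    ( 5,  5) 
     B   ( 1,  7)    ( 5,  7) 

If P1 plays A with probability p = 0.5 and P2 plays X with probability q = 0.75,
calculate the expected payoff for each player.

E[P1] = 2.75, E[P2] = 5.25

Work:
E[P1] = p·q·π₁(A,X) + p·(1-q)·π₁(A,Y) + (1-p)·q·π₁(B,X) + (1-p)·(1-q)·π₁(B,Y)
= 0.5·0.75·3 + 0.5·0.25·5 + 0.5·0.75·1 + 0.5·0.25·5
= 2.75

E[P2] = 5.25 (similar calculation)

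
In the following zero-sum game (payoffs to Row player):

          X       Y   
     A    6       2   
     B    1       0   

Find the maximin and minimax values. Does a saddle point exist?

Maximin = 2, Minimax = 2, Saddle: True

Work:
Row minimums: [2, 0] → maximin = 2
Column maximums: [6, 2] → minimax = 2
Saddle point exists! Game value = 2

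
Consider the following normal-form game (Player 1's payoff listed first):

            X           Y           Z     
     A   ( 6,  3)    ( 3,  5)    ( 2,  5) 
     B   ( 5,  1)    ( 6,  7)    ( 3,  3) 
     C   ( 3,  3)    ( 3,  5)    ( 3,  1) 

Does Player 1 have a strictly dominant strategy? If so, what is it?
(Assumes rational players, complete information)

No strictly dominant strategy exists for Player 1

Work:
A strategy strictly dominates another if it gives a strictly higher payoff against every opponent action. Compare each pair of P1's strategies column-by-column:
  A vs B: [6 vs 5, 3 vs 6, 2 vs 3] → A does not strictly dominate B (column Y: 3 ≤ 6)
  A vs C: [6 vs 3, 3 vs 3, 2 vs 3] → A does not strictly dominate C (column Y: 3 ≤ 3)
  B vs A: [5 vs 6, 6 vs 3, 3 vs 2] → B does not strictly dominate A (column X: 5 ≤ 6)
  B vs C: [5 vs 3, 6 vs 3, 3 vs 3] → B does not strictly dominate C (column Z: 3 ≤ 3)
  C vs A: [3 vs 6, 3 vs 3, 3 vs 2] → C does not strictly dominate A (column X: 3 ≤ 6)
  C vs B: [3 vs 5, 3 vs 6, 3 vs 3] → C does not strictly dominate B (column X: 3 ≤ 5)
No single strategy strictly dominates all others → no strictly dominant strategy.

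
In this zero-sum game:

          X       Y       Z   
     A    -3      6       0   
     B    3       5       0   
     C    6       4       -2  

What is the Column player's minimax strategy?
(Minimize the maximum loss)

Column should play Z, value = 0

Work:
Column player minimizes Row's maximum payoff:
Column X: max payoff to Row = 6
Column Y: max payoff to Row = 6
Column Z: max payoff to Row = 0
Minimum is 0, achieved by column Z.
Minimax strategy: Z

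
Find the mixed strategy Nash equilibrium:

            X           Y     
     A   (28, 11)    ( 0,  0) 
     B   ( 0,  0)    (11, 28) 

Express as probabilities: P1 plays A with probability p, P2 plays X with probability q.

p = 0.7179, q = 0.2821

Work:
Find probabilities that make opponent indifferent:
P2 chooses q to make P1 indifferent between A and B
P1 chooses p to make P2 indifferent between X and Y
Mixed NE: P1 plays (A: 0.7179, B: 0.2821), P2 plays (X: 0.2821, Y: 0.7179)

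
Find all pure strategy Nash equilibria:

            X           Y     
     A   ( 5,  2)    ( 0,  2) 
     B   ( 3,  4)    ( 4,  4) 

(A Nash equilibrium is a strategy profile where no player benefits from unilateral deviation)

Nash equilibrium: (A, X), (B, Y)

Work:
Best responses:
  P1 vs X: payoffs [5, 3] → best response A (payoff 5)
  P1 vs Y: payoffs [0, 4] → best response B (payoff 4)
  P2 vs A: payoffs [2, 2] → best response X/Y (payoff 2)
  P2 vs B: payoffs [4, 4] → best response X/Y (payoff 4)
Mutual best responses: (A,X), (B,Y) → Nash equilibria.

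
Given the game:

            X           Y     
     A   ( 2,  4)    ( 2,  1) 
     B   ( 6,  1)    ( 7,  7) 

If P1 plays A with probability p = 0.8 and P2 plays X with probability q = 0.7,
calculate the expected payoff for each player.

E[P1] = 2.86, E[P2] = 3.04

Work:
E[P1] = p·q·π₁(A,X) + p·(1-q)·π₁(A,Y) + (1-p)·q·π₁(B,X) + (1-p)·(1-q)·π₁(B,Y)
= 0.8·0.7·2 + 0.8·0.3·2 + 0.2·0.7·6 + 0.2·0.3·7
= 2.86

E[P2] = 3.04 (similar calculation)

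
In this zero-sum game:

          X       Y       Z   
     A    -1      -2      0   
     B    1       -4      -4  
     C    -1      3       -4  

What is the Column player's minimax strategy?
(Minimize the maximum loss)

Column should play Z, value = 0

Work:
Column player minimizes Row's maximum payoff:
Column X: max payoff to Row = 1
Column Y: max payoff to Row = 3
Column Z: max payoff to Row = 0
Minimum is 0, achieved by column Z.
Minimax strategy: Z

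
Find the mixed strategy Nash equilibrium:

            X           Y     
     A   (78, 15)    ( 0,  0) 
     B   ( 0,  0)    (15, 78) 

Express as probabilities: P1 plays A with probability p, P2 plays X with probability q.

p = 0.8387, q = 0.1613

Work:
Find probabilities that make opponent indifferent:
P2 chooses q to make P1 indifferent between A and B
P1 chooses p to make P2 indifferent between X and Y
Mixed NE: P1 plays (A: 0.8387, B: 0.1613), P2 plays (X: 0.1613, Y: 0.8387)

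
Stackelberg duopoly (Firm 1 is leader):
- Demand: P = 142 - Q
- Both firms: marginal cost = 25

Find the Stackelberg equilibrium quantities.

q₁* (leader) = 58.5, q₂* (follower) = 29.25

Work:
Follower's reaction: q₂ = (a - c - q₁)/2
Leader substitutes: π₁ = q₁·(a - q₁ - (a-c-q₁)/2 - c)
FOC: q₁* = (142 - 25)/2 = 58.50
Then: q₂* = (142 - 25 - 58.5)/2 = 29.25
Leader has first-mover advantage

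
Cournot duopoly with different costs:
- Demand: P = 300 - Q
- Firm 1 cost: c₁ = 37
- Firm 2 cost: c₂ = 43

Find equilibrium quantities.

q₁* = 89.67, q₂* = 83.67

Work:
Reaction: q₁ = (300 - 37 - q₂)/2
Reaction: q₂ = (300 - 43 - q₁)/2
Solve simultaneously:
q₁* = (300 - 2×37 + 43)/3 = 89.67
q₂* = (300 - 2×43 + 37)/3 = 83.67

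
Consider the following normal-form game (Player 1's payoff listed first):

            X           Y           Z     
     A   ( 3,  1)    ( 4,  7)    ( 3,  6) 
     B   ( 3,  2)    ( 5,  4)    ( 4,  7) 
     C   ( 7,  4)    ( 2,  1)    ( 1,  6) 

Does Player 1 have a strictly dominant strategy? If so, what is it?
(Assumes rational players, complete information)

No strictly dominant strategy exists for Player 1

Work:
A strategy strictly dominates another if it gives a strictly higher payoff against every opponent action. Compare each pair of P1's strategies column-by-column:
  A vs B: [3 vs 3, 4 vs 5, 3 vs 4] → A does not strictly dominate B (column X: 3 ≤ 3)
  A vs C: [3 vs 7, 4 vs 2, 3 vs 1] → A does not strictly dominate C (column X: 3 ≤ 7)
  B vs A: [3 vs 3, 5 vs 4, 4 vs 3] → B does not strictly dominate A (column X: 3 ≤ 3)
  B vs C: [3 vs 7, 5 vs 2, 4 vs 1] → B does not strictly dominate C (column X: 3 ≤ 7)
  C vs A: [7 vs 3, 2 vs 4, 1 vs 3] → C does not strictly dominate A (column Y: 2 ≤ 4)
  C vs B: [7 vs 3, 2 vs 5, 1 vs 4] → C does not strictly dominate B (column Y: 2 ≤ 5)
No single strategy strictly dominates all others → no strictly dominant strategy.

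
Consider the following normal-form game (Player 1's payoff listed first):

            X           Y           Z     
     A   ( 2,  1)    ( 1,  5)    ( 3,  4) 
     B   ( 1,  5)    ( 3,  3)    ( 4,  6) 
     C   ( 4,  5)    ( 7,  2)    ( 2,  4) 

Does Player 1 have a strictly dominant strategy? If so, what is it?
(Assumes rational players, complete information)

No strictly dominant strategy exists for Player 1

Work:
A strategy strictly dominates another if it gives a strictly higher payoff against every opponent action. Compare each pair of P1's strategies column-by-column:
  A vs B: [2 vs 1, 1 vs 3, 3 vs 4] → A does not strictly dominate B (column Y: 1 ≤ 3)
  A vs C: [2 vs 4, 1 vs 7, 3 vs 2] → A does not strictly dominate C (column X: 2 ≤ 4)
  B vs A: [1 vs 2, 3 vs 1, 4 vs 3] → B does not strictly dominate A (column X: 1 ≤ 2)
  B vs C: [1 vs 4, 3 vs 7, 4 vs 2] → B does not strictly dominate C (column X: 1 ≤ 4)
  C vs A: [4 vs 2, 7 vs 1, 2 vs 3] → C does not strictly dominate A (column Z: 2 ≤ 3)
  C vs B: [4 vs 1, 7 vs 3, 2 vs 4] → C does not strictly dominate B (column Z: 2 ≤ 4)
No single strategy strictly dominates all others → no strictly dominant strategy.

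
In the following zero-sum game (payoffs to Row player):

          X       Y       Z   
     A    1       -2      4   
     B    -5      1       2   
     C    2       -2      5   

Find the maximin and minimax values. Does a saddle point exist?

Maximin = -2, Minimax = 1, Saddle: False

Work:
Row minimums: [-2, -5, -2] → maximin = -2
Column maximums: [2, 1, 5] → minimax = 1
No saddle point (maximin ≠ minimax). Mixed strategy needed.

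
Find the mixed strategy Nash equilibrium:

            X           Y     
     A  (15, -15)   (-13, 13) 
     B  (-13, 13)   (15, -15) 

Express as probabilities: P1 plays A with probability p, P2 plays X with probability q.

p = 0.5, q = 0.5

Work:
Find probabilities that make opponent indifferent:
P2 chooses q to make P1 indifferent between A and B
P1 chooses p to make P2 indifferent between X and Y
Mixed NE: P1 plays (A: 0.5, B: 0.5), P2 plays (X: 0.5, Y: 0.5)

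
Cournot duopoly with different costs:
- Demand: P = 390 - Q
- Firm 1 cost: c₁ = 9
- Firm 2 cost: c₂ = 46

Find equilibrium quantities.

q₁* = 139.33, q₂* = 102.33

Work:
Reaction: q₁ = (390 - 9 - q₂)/2
Reaction: q₂ = (390 - 46 - q₁)/2
Solve simultaneously:
q₁* = (390 - 2×9 + 46)/3 = 139.33
q₂* = (390 - 2×46 + 9)/3 = 102.33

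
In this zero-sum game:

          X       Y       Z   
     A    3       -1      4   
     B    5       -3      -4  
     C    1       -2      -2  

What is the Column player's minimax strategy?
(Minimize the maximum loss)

Column should play Y, value = -1

Work:
Column player minimizes Row's maximum payoff:
Column X: max payoff to Row = 5
Column Y: max payoff to Row = -1
Column Z: max payoff to Row = 4
Minimum is -1, achieved by column Y.
Minimax strategy: Y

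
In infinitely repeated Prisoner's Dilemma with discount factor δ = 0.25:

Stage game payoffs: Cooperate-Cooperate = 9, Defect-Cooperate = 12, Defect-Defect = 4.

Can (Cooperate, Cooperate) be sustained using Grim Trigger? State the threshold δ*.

δ* = 0.375; since δ = 0.25 < 0.375, cooperation cannot be sustained

Work:
For Grim Trigger:
Cooperate forever: 9/(1-δ)
Defect then punished: 12 + 4·δ/(1-δ)
Need: 9/(1-δ) ≥ 12 + 4·δ/(1-δ)
Solving: δ ≥ (T-R)/(T-P) = (12-9)/(12-4) = 0.375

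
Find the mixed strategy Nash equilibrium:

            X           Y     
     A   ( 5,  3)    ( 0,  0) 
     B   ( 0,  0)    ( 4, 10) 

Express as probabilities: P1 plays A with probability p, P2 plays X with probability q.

p = 0.7692, q = 0.4444

Work:
Find probabilities that make opponent indifferent:
P2 chooses q to make P1 indifferent between A and B
P1 chooses p to make P2 indifferent between X and Y
Mixed NE: P1 plays (A: 0.7692, B: 0.2308), P2 plays (X: 0.4444, Y: 0.5556)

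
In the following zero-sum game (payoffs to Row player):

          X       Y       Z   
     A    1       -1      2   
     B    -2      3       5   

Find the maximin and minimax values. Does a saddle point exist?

Maximin = -1, Minimax = 1, Saddle: False

Work:
Row minimums: [-1, -2] → maximin = -1
Column maximums: [1, 3, 5] → minimax = 1
No saddle point (maximin ≠ minimax). Mixed strategy needed.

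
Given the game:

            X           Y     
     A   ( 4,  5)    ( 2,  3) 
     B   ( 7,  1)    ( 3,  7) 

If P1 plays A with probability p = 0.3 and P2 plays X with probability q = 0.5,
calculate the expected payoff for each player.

E[P1] = 4.4, E[P2] = 4.0

Work:
E[P1] = p·q·π₁(A,X) + p·(1-q)·π₁(A,Y) + (1-p)·q·π₁(B,X) + (1-p)·(1-q)·π₁(B,Y)
= 0.3·0.5·4 + 0.3·0.5·2 + 0.7·0.5·7 + 0.7·0.5·3
= 4.4

E[P2] = 4.0 (similar calculation)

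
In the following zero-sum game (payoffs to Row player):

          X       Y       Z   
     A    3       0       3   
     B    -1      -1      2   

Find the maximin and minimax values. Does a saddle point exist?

Maximin = 0, Minimax = 0, Saddle: True

Work:
Row minimums: [0, -1] → maximin = 0
Column maximums: [3, 0, 3] → minimax = 0
Saddle point exists! Game value = 0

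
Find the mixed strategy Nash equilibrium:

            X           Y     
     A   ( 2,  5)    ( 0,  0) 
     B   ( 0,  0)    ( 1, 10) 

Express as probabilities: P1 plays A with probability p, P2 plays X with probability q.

p = 0.6667, q = 0.3333

Work:
Find probabilities that make opponent indifferent:
P2 chooses q to make P1 indifferent between A and B
P1 chooses p to make P2 indifferent between X and Y
Mixed NE: P1 plays (A: 0.6667, B: 0.3333), P2 plays (X: 0.3333, Y: 0.6667)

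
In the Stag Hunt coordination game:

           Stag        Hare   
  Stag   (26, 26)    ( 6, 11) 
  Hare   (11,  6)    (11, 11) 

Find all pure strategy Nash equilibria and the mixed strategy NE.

Pure NE: (Stag, Stag) and (Hare, Hare); Mixed NE: p = 0.25, q = 0.25

Work:
Check pure NE:
(Stag, Stag): (26, 26) - no unilateral deviation beneficial
(Hare, Hare): (11, 11) - no unilateral deviation beneficial
Mixed NE: P1 plays Stag with p = 0.25, P2 plays Stag with q = 0.25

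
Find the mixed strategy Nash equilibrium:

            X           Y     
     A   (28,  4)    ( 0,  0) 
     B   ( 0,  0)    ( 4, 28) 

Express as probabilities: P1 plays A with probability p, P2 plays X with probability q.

p = 0.875, q = 0.125

Work:
Find probabilities that make opponent indifferent:
P2 chooses q to make P1 indifferent between A and B
P1 chooses p to make P2 indifferent between X and Y
Mixed NE: P1 plays (A: 0.875, B: 0.125), P2 plays (X: 0.125, Y: 0.875)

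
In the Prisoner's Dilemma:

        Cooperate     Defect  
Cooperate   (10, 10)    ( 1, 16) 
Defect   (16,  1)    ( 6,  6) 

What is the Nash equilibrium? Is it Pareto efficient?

(Defect, Defect) is NE; not Pareto efficient

Work:
Defect dominates Cooperate for both players:
If P2 cooperates: Defect (16) > Cooperate (10)
If P2 defects: Defect (6) > Cooperate (1)
NE: (Defect, Defect) with payoff (6, 6)
But (Cooperate, Cooperate) = (10, 10) Pareto dominates (6, 6)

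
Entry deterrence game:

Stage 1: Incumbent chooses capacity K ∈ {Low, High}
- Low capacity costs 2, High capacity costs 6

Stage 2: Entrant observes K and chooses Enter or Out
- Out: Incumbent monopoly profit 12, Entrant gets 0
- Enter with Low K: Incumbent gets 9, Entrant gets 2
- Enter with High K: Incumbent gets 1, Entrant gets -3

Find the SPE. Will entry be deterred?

SPE: (Low, Enter|Low, Out|High); Entry not deterred. Incumbent net profit = 7, Entrant gets 2

Work:
After Low K: Entrant enters (2 > 0)
After High K: Entrant stays out (-3 < 0)
Incumbent: Low → 9−2=7, High → 12−6=6
Incumbent chooses Low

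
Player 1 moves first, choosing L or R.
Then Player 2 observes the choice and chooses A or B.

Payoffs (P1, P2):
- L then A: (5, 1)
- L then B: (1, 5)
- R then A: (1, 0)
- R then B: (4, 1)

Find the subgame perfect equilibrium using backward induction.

P1 plays R, P2 plays B after L and B after R; Payoff (4, 1)

Work:
Backward induction:
After L: P2 chooses B → P1 gets 1
After R: P2 chooses B → P1 gets 4
P1 chooses R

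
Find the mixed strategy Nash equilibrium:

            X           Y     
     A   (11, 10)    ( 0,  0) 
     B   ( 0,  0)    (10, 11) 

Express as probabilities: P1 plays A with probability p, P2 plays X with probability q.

p = 0.5238, q = 0.4762

Work:
Find probabilities that make opponent indifferent:
P2 chooses q to make P1 indifferent between A and B
P1 chooses p to make P2 indifferent between X and Y
Mixed NE: P1 plays (A: 0.5238, B: 0.4762), P2 plays (X: 0.4762, Y: 0.5238)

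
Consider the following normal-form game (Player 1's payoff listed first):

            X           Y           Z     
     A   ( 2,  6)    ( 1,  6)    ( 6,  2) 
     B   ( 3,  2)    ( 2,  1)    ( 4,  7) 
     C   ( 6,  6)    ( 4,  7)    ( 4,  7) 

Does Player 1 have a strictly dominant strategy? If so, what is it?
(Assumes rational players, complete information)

No strictly dominant strategy exists for Player 1

Work:
A strategy strictly dominates another if it gives a strictly higher payoff against every opponent action. Compare each pair of P1's strategies column-by-column:
  A vs B: [2 vs 3, 1 vs 2, 6 vs 4] → A does not strictly dominate B (column X: 2 ≤ 3)
  A vs C: [2 vs 6, 1 vs 4, 6 vs 4] → A does not strictly dominate C (column X: 2 ≤ 6)
  B vs A: [3 vs 2, 2 vs 1, 4 vs 6] → B does not strictly dominate A (column Z: 4 ≤ 6)
  B vs C: [3 vs 6, 2 vs 4, 4 vs 4] → B does not strictly dominate C (column X: 3 ≤ 6)
  C vs A: [6 vs 2, 4 vs 1, 4 vs 6] → C does not strictly dominate A (column Z: 4 ≤ 6)
  C vs B: [6 vs 3, 4 vs 2, 4 vs 4] → C does not strictly dominate B (column Z: 4 ≤ 4)
No single strategy strictly dominates all others → no strictly dominant strategy.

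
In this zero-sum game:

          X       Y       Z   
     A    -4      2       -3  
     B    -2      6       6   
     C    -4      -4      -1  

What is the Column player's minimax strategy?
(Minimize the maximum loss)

Column should play X, value = -2

Work:
Column player minimizes Row's maximum payoff:
Column X: max payoff to Row = -2
Column Y: max payoff to Row = 6
Column Z: max payoff to Row = 6
Minimum is -2, achieved by column X.
Minimax strategy: X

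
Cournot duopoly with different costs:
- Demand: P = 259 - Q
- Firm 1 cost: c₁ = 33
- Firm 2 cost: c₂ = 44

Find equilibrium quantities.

q₁* = 79.0, q₂* = 68.0

Work:
Reaction: q₁ = (259 - 33 - q₂)/2
Reaction: q₂ = (259 - 44 - q₁)/2
Solve simultaneously:
q₁* = (259 - 2×33 + 44)/3 = 79.0
q₂* = (259 - 2×44 + 33)/3 = 68.0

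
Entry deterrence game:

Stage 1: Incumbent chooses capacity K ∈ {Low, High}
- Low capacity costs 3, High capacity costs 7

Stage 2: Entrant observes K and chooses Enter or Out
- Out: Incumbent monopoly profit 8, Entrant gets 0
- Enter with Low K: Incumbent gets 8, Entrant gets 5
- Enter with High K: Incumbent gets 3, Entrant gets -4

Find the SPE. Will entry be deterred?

SPE: (Low, Enter|Low, Out|High); Entry not deterred. Incumbent net profit = 5, Entrant gets 5

Work:
After Low K: Entrant enters (5 > 0)
After High K: Entrant stays out (-4 < 0)
Incumbent: Low → 8−3=5, High → 8−7=1
Incumbent chooses Low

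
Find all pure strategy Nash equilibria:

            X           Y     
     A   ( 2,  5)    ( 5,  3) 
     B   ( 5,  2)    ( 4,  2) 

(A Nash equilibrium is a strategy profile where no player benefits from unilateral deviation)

Nash equilibrium: (B, X)

Work:
Best responses:
  P1 vs X: payoffs [2, 5] → best response B (payoff 5)
  P1 vs Y: payoffs [5, 4] → best response A (payoff 5)
  P2 vs A: payoffs [5, 3] → best response X (payoff 5)
  P2 vs B: payoffs [2, 2] → best response X/Y (payoff 2)
Mutual best responses: (B,X) → Nash equilibria.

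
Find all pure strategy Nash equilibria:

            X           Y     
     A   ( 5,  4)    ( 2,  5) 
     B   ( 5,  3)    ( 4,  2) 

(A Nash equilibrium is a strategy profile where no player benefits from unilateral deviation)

Nash equilibrium: (B, X)

Work:
Best responses:
  P1 vs X: payoffs [5, 5] → best response A/B (payoff 5)
  P1 vs Y: payoffs [2, 4] → best response B (payoff 4)
  P2 vs A: payoffs [4, 5] → best response Y (payoff 5)
  P2 vs B: payoffs [3, 2] → best response X (payoff 3)
Mutual best responses: (B,X) → Nash equilibria.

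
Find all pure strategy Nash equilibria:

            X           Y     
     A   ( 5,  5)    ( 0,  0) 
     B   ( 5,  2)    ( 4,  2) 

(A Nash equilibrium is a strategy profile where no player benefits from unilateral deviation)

Nash equilibrium: (A, X), (B, X), (B, Y)

Work:
Best responses:
  P1 vs X: payoffs [5, 5] → best response A/B (payoff 5)
  P1 vs Y: payoffs [0, 4] → best response B (payoff 4)
  P2 vs A: payoffs [5, 0] → best response X (payoff 5)
  P2 vs B: payoffs [2, 2] → best response X/Y (payoff 2)
Mutual best responses: (A,X), (B,X), (B,Y) → Nash equilibria.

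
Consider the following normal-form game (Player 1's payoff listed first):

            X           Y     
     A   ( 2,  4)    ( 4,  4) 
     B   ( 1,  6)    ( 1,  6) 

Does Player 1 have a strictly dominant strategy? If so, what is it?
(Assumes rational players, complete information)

Yes, Player 1's strictly dominant strategy is A

Work:
A strategy strictly dominates another if it gives a strictly higher payoff against every opponent action. Compare each pair of P1's strategies column-by-column:
  A vs B: [2 vs 1, 4 vs 1] → A strictly dominates B
  B vs A: [1 vs 2, 1 vs 4] → B does not strictly dominate A (column X: 1 ≤ 2)
A strictly dominates every other strategy → strictly dominant.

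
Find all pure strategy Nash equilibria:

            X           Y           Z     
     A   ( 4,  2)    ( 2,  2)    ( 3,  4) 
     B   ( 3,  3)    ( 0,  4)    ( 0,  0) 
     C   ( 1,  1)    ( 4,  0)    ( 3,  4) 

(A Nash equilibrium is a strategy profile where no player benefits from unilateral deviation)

Nash equilibrium: (A, Z), (C, Z)

Work:
Best responses:
  P1 vs X: payoffs [4, 3, 1] → best response A (payoff 4)
  P1 vs Y: payoffs [2, 0, 4] → best response C (payoff 4)
  P1 vs Z: payoffs [3, 0, 3] → best response A/C (payoff 3)
  P2 vs A: payoffs [2, 2, 4] → best response Z (payoff 4)
  P2 vs B: payoffs [3, 4, 0] → best response Y (payoff 4)
  P2 vs C: payoffs [1, 0, 4] → best response Z (payoff 4)
Mutual best responses: (A,Z), (C,Z) → Nash equilibria.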